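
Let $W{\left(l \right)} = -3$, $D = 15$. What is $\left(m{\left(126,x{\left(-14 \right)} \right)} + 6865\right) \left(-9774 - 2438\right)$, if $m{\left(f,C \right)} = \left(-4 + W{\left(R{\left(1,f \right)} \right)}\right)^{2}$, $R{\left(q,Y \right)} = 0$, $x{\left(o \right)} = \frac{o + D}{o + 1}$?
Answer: $-84433768$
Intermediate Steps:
$x{\left(o \right)} = \frac{15 + o}{1 + o}$ ($x{\left(o \right)} = \frac{o + 15}{o + 1} = \frac{15 + o}{1 + o}$)
$m{\left(f,C \right)} = 49$ ($m{\left(f,C \right)} = \left(-4 - 3\right)^{2} = \left(-7\right)^{2} = 49$)
$\left(m{\left(126,x{\left(-14 \right)} \right)} + 6865\right) \left(-9774 - 2438\right) = \left(49 + 6865\right) \left(-9774 - 2438\right) = 6914 \left(-12212\right) = -84433768$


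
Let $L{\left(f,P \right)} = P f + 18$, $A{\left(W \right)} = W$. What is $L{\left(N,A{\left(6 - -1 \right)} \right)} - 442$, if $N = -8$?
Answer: $-480$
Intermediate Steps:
$L{\left(f,P \right)} = 18 + P f$
$L{\left(N,A{\left(6 - -1 \right)} \right)} - 442 = \left(18 + \left(6 - -1\right) \left(-8\right)\right) - 442 = \left(18 + \left(6 + 1\right) \left(-8\right)\right) - 442 = \left(18 + 7 \left(-8\right)\right) - 442 = \left(18 - 56\right) - 442 = -38 - 442 = -480$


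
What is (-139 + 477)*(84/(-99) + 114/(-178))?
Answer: -1478074/2937 ≈ -503.26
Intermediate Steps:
(-139 + 477)*(84/(-99) + 114/(-178)) = 338*(84*(-1/99) + 114*(-1/178)) = 338*(-28/33 - 57/89) = 338*(-4373/2937) = -1478074/2937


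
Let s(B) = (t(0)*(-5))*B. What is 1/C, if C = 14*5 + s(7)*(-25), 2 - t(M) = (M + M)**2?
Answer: 1/1820 ≈ 0.00054945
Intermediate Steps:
t(M) = 2 - 4*M**2 (t(M) = 2 - (M + M)**2 = 2 - (2*M)**2 = 2 - 4*M**2)
s(B) = -10*B (s(B) = ((2 - 4*0**2)*(-5))*B = ((2 - 4*0)*(-5))*B = ((2 + 0)*(-5))*B = (2*(-5))*B = -10*B)
C = 1820 (C = 14*5 - 10*7*(-25) = 70 - 70*(-25) = 70 + 1750 = 1820)
1/C = 1/1820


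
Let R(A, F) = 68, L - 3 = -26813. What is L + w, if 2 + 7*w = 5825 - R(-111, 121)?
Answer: -181915/7 ≈ -25988.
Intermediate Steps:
L = -26810 (L = 3 - 26813 = -26810)
w = 5755/7 (w = -2/7 + (5825 - 1*68)/7 = -2/7 + (5825 - 68)/7 = -2/7 + (⅐)*5757 = -2/7 + 5757/7 = 5755/7 ≈ 822.14)
L + w = -26810 + 5755/7 = -181915/7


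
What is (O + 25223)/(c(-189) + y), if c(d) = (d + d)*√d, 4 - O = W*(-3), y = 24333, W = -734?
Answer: 12450385/13757777 + 580230*I*√21/13757777 ≈ 0.90497 + 0.19327*I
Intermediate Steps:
O = -2198 (O = 4 - (-734)*(-3) = 4 - 1*2202 = 4 - 2202 = -2198)
c(d) = 2*d^(3/2) (c(d) = (2*d)*√d = 2*d^(3/2))
(O + 25223)/(c(-189) + y) = (-2198 + 25223)/(2*(-189)^(3/2) + 24333) = 23025/(2*(-567*I*√21) + 24333) = 23025/(-1134*I*√21 + 24333) = 23025/(24333 - 1134*I*√21)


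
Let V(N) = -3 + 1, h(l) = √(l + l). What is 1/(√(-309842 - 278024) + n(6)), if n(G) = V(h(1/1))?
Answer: -1/293935 - I*√587866/587870 ≈ -3.4021e-6 - 0.0013042*I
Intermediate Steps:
h(l) = √2*√l (h(l) = √(2*l) = √2*√l)
V(N) = -2
n(G) = -2
1/(√(-309842 - 278024) + n(6)) = 1/(√(-309842 - 278024) - 2) = 1/(√(-587866) - 2) = 1/(I*√587866 - 2) = 1/(-2 + I*√587866)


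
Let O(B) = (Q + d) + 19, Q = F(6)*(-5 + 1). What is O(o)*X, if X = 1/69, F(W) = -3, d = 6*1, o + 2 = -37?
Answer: 37/69 ≈ 0.53623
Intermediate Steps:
o = -39 (o = -2 - 37 = -39)
d = 6
X = 1/69 ≈ 0.014493
Q = 12 (Q = -3*(-5 + 1) = -3*(-4) = 12)
O(B) = 37 (O(B) = (12 + 6) + 19 = 18 + 19 = 37)
O(o)*X = 37*(1/69) = 37/69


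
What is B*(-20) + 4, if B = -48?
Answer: 964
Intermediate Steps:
B*(-20) + 4 = -48*(-20) + 4 = 960 + 4 = 964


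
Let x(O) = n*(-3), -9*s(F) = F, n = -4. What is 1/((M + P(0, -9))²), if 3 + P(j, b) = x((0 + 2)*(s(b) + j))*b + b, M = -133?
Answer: 1/64009 ≈ 1.5623e-5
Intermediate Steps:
s(F) = -F/9
x(O) = 12 (x(O) = -4*(-3) = 12)
P(j, b) = -3 + 13*b (P(j, b) = -3 + (12*b + b) = -3 + 13*b)
1/((M + P(0, -9))²) = 1/((-133 + (-3 + 13*(-9)))²) = 1/((-133 + (-3 - 117))²) = 1/((-133 - 120)²) = 1/((-253)²) = 1/64009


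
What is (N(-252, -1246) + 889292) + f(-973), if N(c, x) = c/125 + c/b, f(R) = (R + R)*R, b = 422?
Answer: 73394962328/26375 ≈ 2.7827e+6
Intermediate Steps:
f(R) = 2*R² (f(R) = (2*R)*R = 2*R²)
N(c, x) = 547*c/52750 (N(c, x) = c/125 + c/422 = 547*c/52750)
(N(-252, -1246) + 889292) + f(-973) = ((547/52750)*(-252) + 889292) + 2*(-973)² = (-68922/26375 + 889292) + 2*946729 = 23455007578/26375 + 1893458 = 73394962328/26375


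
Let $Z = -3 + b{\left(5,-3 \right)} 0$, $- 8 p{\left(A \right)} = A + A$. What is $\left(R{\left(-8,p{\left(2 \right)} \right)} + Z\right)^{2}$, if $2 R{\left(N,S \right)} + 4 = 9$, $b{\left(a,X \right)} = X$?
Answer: $\frac{1}{4} \approx 0.25$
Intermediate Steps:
$p{\left(A \right)} = - \frac{A}{4}$ ($p{\left(A \right)} = - \frac{A + A}{8} = - \frac{2 A}{8} = - \frac{A}{4}$)
$R{\left(N,S \right)} = \frac{5}{2}$ ($R{\left(N,S \right)} = -2 + \frac{1}{2} \cdot 9 = -2 + \frac{9}{2} = \frac{5}{2}$)
$Z = -3$ ($Z = -3 - 0 = -3 + 0 = -3$)
$\left(R{\left(-8,p{\left(2 \right)} \right)} + Z\right)^{2} = \left(\frac{5}{2} - 3\right)^{2} = \left(- \frac{1}{2}\right)^{2} = \frac{1}{4}$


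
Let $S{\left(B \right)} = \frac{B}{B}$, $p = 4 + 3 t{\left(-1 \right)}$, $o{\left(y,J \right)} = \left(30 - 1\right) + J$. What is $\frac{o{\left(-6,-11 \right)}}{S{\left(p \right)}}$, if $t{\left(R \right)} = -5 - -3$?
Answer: $18$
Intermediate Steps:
$t{\left(R \right)} = -2$ ($t{\left(R \right)} = -5 + 3 = -2$)
$o{\left(y,J \right)} = 29 + J$
$p = -2$ ($p = 4 + 3 \left(-2\right) = 4 - 6 = -2$)
$S{\left(B \right)} = 1$
$\frac{o{\left(-6,-11 \right)}}{S{\left(p \right)}} = \frac{29 - 11}{1} = 18 \cdot 1 = 18$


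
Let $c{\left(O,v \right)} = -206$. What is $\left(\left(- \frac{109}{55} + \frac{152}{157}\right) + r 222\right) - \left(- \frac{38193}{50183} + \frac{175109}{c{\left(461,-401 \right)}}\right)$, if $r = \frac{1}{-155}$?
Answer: $\frac{2347618192312499}{2767246689130} \approx 848.36$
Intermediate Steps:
$r = - \frac{1}{155} \approx -0.0064516$
$\left(\left(- \frac{109}{55} + \frac{152}{157}\right) + r 222\right) - \left(- \frac{38193}{50183} + \frac{175109}{c{\left(461,-401 \right)}}\right) = \left(\left(- \frac{109}{55} + \frac{152}{157}\right) - \frac{222}{155}\right) - \left(- \frac{175109}{206} - \frac{38193}{50183}\right) = \left(\left(\left(-109\right) \frac{1}{55} + 152 \cdot \frac{1}{157}\right) - \frac{222}{155}\right) - - \frac{8795362705}{10337698} = \left(\left(- \frac{109}{55} + \frac{152}{157}\right) - \frac{222}{155}\right) + \left(\frac{38193}{50183} + \frac{175109}{206}\right) = \left(- \frac{8753}{8635} - \frac{222}{155}\right) + \frac{8795362705}{10337698} = - \frac{654737}{267685} + \frac{8795362705}{10337698} = \frac{2347618192312499}{2767246689130}$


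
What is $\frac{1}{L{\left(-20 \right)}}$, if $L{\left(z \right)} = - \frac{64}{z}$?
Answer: $\frac{5}{16} \approx 0.3125$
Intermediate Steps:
$\frac{1}{L{\left(-20 \right)}} = \frac{1}{\left(-64\right) \frac{1}{-20}} = \frac{1}{\left(-64\right) \left(- \frac{1}{20}\right)} = \frac{1}{\frac{16}{5}} = \frac{5}{16}$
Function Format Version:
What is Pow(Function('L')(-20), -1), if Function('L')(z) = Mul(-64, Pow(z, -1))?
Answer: Rational(5, 16) ≈ 0.31250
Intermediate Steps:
Pow(Function('L')(-20), -1) = Pow(Mul(-64, Pow(-20, -1)), -1) = Pow(Mul(-64, Rational(-1, 20)), -1) = Pow(Rational(16, 5), -1) = Rational(5, 16)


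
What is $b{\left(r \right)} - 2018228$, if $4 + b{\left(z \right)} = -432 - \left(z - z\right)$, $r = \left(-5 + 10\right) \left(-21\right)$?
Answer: $-2018664$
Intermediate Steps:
$r = -105$ ($r = 5 \left(-21\right) = -105$)
$b{\left(z \right)} = -436$ ($b{\left(z \right)} = -4 - 432 = -436$)
$b{\left(r \right)} - 2018228 = -436 - 2018228 = -2018664$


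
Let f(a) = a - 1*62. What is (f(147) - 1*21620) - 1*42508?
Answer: -64043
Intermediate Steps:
f(a) = -62 + a (f(a) = a - 62 = -62 + a)
(f(147) - 1*21620) - 1*42508 = ((-62 + 147) - 1*21620) - 1*42508 = (85 - 21620) - 42508 = -21535 - 42508 = -64043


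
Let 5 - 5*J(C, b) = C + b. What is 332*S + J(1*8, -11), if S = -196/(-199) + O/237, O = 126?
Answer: 39703488/78605 ≈ 505.10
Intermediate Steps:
S = 23842/15721 (S = -196/(-199) + 126/237 = -196*(-1/199) + 126*(1/237) = 196/199 + 42/79 = 23842/15721 ≈ 1.5166)
J(C, b) = 1 - C/5 - b/5 (J(C, b) = 1 - (C + b)/5 = 1 + (-C/5 - b/5) = 1 - C/5 - b/5)
332*S + J(1*8, -11) = 332*(23842/15721) + (1 - 8/5 - 1/5*(-11)) = 7915544/15721 + (1 - 1/5*8 + 11/5) = 7915544/15721 + (1 - 8/5 + 11/5) = 7915544/15721 + 8/5 = 39703488/78605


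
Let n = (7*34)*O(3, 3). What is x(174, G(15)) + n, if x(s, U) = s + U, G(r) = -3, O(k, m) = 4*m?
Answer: 3027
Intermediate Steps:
x(s, U) = U + s
n = 2856 (n = (7*34)*(4*3) = 238*12 = 2856)
x(174, G(15)) + n = (-3 + 174) + 2856 = 171 + 2856 = 3027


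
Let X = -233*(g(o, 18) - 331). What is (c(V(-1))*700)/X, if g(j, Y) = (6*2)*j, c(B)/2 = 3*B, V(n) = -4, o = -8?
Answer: -2400/14213 ≈ -0.16886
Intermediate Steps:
c(B) = 6*B (c(B) = 2*(3*B) = 6*B)
g(j, Y) = 12*j
X = 99491 (X = -233*(12*(-8) - 331) = -233*(-96 - 331) = -233*(-427) = 99491)
(c(V(-1))*700)/X = ((6*(-4))*700)/99491 = -24*700*(1/99491) = -16800*1/99491 = -2400/14213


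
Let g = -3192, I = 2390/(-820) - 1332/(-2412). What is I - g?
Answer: 17523869/5494 ≈ 3189.6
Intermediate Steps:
I = -12979/5494 (I = 2390*(-1/820) - 1332*(-1/2412) = -239/82 + 37/67 = -12979/5494 ≈ -2.3624)
I - g = -12979/5494 - 1*(-3192) = -12979/5494 + 3192 = 17523869/5494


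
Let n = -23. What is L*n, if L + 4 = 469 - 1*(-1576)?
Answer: -46943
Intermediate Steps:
L = 2041 (L = -4 + (469 - 1*(-1576)) = -4 + (469 + 1576) = -4 + 2045 = 2041)
L*n = 2041*(-23) = -46943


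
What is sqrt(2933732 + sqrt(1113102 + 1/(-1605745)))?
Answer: sqrt(7564384476986003300 + 1605745*sqrt(2870041125125731805))/1605745 ≈ 1713.1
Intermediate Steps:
sqrt(2933732 + sqrt(1113102 + 1/(-1605745))) = sqrt(2933732 + sqrt(1113102 - 1/1605745)) = sqrt(2933732 + sqrt(1787357970989/1605745)) = sqrt(2933732 + sqrt(2870041125125731805)/1605745)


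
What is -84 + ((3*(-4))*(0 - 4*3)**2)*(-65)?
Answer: 112236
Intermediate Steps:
-84 + ((3*(-4))*(0 - 4*3)**2)*(-65) = -84 - 12*(0 - 12)**2*(-65) = -84 - 12*(-12)**2*(-65) = -84 - 12*144*(-65) = -84 - 1728*(-65) = -84 + 112320 = 112236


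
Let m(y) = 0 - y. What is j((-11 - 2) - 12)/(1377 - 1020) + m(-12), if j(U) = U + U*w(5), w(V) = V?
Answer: 1378/119 ≈ 11.580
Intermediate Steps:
m(y) = -y
j(U) = 6*U (j(U) = U + U*5 = U + 5*U = 6*U)
j((-11 - 2) - 12)/(1377 - 1020) + m(-12) = (6*((-11 - 2) - 12))/(1377 - 1020) - 1*(-12) = (6*(-13 - 12))/357 + 12 = (6*(-25))/357 + 12 = (1/357)*(-150) + 12 = -50/119 + 12 = 1378/119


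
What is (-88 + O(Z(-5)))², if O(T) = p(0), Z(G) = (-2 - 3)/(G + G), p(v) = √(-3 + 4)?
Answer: 7569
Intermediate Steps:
p(v) = 1 (p(v) = √1 = 1)
Z(G) = -5/(2*G) (Z(G) = -5*1/(2*G) = -5/(2*G))
O(T) = 1
(-88 + O(Z(-5)))² = (-88 + 1)² = (-87)² = 7569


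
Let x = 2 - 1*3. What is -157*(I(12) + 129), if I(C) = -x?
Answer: -20410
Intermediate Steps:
x = -1 (x = 2 - 3 = -1)
I(C) = 1 (I(C) = -1*(-1) = 1)
-157*(I(12) + 129) = -157*(1 + 129) = -157*130 = -20410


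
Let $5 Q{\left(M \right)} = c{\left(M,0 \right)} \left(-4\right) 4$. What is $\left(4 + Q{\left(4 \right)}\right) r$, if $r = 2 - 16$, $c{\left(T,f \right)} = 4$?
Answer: $\frac{616}{5} \approx 123.2$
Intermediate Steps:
$r = -14$
$Q{\left(M \right)} = - \frac{64}{5}$ ($Q{\left(M \right)} = \frac{4 \left(-4\right) 4}{5} = \frac{\left(-16\right) 4}{5} = \frac{1}{5} \left(-64\right) = - \frac{64}{5}$)
$\left(4 + Q{\left(4 \right)}\right) r = \left(4 - \frac{64}{5}\right) \left(-14\right) = \left(- \frac{44}{5}\right) \left(-14\right) = \frac{616}{5}$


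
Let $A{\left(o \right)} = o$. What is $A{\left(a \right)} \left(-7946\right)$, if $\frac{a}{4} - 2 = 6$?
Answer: $-254272$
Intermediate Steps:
$a = 32$ ($a = 8 + 4 \cdot 6 = 8 + 24 = 32$)
$A{\left(a \right)} \left(-7946\right) = 32 \left(-7946\right) = -254272$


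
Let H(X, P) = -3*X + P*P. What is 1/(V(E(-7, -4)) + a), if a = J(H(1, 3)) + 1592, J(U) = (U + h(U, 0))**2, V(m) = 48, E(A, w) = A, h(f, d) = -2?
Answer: 1/1656 ≈ 0.00060386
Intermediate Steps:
H(X, P) = P**2 - 3*X (H(X, P) = -3*X + P**2 = P**2 - 3*X)
J(U) = (-2 + U)**2 (J(U) = (U - 2)**2 = (-2 + U)**2)
a = 1608 (a = (-2 + (3**2 - 3*1))**2 + 1592 = (-2 + (9 - 3))**2 + 1592 = (-2 + 6)**2 + 1592 = 4**2 + 1592 = 16 + 1592 = 1608)
1/(V(E(-7, -4)) + a) = 1/(48 + 1608) = 1/1656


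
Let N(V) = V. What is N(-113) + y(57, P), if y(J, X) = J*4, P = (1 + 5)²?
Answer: 115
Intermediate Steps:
P = 36 (P = 6² = 36)
y(J, X) = 4*J
N(-113) + y(57, P) = -113 + 4*57 = -113 + 228 = 115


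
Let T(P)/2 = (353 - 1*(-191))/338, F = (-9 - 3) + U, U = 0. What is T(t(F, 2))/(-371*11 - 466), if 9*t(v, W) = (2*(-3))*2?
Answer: -544/768443 ≈ -0.00070793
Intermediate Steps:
F = -12 (F = (-9 - 3) + 0 = -12 + 0 = -12)
t(v, W) = -4/3 (t(v, W) = ((2*(-3))*2)/9 = (-6*2)/9 = (1/9)*(-12) = -4/3)
T(P) = 544/169 (T(P) = 2*((353 - 1*(-191))/338) = 2*((353 + 191)*(1/338)) = 2*(544*(1/338)) = 2*(272/169) = 544/169)
T(t(F, 2))/(-371*11 - 466) = 544/(169*(-371*11 - 466)) = 544/(169*(-4081 - 466)) = (544/169)/(-4547) = (544/169)*(-1/4547) = -544/768443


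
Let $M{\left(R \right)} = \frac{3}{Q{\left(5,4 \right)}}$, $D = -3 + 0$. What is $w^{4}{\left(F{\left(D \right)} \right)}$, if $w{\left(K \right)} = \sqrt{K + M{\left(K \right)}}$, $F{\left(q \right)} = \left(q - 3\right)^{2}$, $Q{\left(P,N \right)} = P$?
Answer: $\frac{33489}{25} \approx 1339.6$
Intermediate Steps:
$D = -3$
$M{\left(R \right)} = \frac{3}{5}$
$F{\left(q \right)} = \left(-3 + q\right)^{2}$
$w{\left(K \right)} = \sqrt{\frac{3}{5} + K}$ ($w{\left(K \right)} = \sqrt{K + \frac{3}{5}} = \sqrt{\frac{3}{5} + K}$)
$w^{4}{\left(F{\left(D \right)} \right)} = \left(\frac{\sqrt{15 + 25 \left(-3 - 3\right)^{2}}}{5}\right)^{4} = \left(\frac{\sqrt{15 + 25 \left(-6\right)^{2}}}{5}\right)^{4} = \left(\frac{\sqrt{15 + 25 \cdot 36}}{5}\right)^{4} = \left(\frac{\sqrt{15 + 900}}{5}\right)^{4} = \left(\frac{\sqrt{915}}{5}\right)^{4} = \frac{33489}{25}$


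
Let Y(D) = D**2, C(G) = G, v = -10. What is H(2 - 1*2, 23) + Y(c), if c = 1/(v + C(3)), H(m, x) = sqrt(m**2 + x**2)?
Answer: 1128/49 ≈ 23.020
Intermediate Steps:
c = -1/7 (c = 1/(-10 + 3) = 1/(-7) = -1/7 ≈ -0.14286)
H(2 - 1*2, 23) + Y(c) = sqrt((2 - 1*2)**2 + 23**2) + (-1/7)**2 = sqrt((2 - 2)**2 + 529) + 1/49 = sqrt(0**2 + 529) + 1/49 = sqrt(0 + 529) + 1/49 = sqrt(529) + 1/49 = 23 + 1/49 = 1128/49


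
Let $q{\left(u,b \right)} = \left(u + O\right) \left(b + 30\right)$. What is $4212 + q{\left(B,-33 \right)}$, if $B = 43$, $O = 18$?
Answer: $4029$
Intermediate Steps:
$q{\left(u,b \right)} = \left(18 + u\right) \left(30 + b\right)$ ($q{\left(u,b \right)} = \left(u + 18\right) \left(b + 30\right) = \left(18 + u\right) \left(30 + b\right)$)
$4212 + q{\left(B,-33 \right)} = 4212 + \left(540 + 18 \left(-33\right) + 30 \cdot 43 - 1419\right) = 4212 + \left(540 - 594 + 1290 - 1419\right) = 4212 - 183 = 4029$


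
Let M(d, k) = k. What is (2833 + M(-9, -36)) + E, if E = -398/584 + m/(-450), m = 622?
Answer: 183627313/65700 ≈ 2794.9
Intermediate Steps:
E = -135587/65700 (E = -398/584 + 622/(-450) = -398*1/584 + 622*(-1/450) = -199/292 - 311/225 = -135587/65700 ≈ -2.0637)
(2833 + M(-9, -36)) + E = (2833 - 36) - 135587/65700 = 2797 - 135587/65700 = 183627313/65700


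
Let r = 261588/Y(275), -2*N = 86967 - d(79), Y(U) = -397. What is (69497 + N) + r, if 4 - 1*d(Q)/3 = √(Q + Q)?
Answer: 20136307/794 - 3*√158/2 ≈ 25342.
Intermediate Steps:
d(Q) = 12 - 3*√2*√Q (d(Q) = 12 - 3*√(Q + Q) = 12 - 3*√2*√Q)
N = -86955/2 - 3*√158/2 (N = -(86967 - (12 - 3*√2*√79))/2 = -(86967 - (12 - 3*√158))/2 = -(86967 + (-12 + 3*√158))/2 = -(86955 + 3*√158)/2 = -86955/2 - 3*√158/2 ≈ -43496.)
r = -261588/397 (r = 261588/(-397) = 261588*(-1/397) = -261588/397 ≈ -658.91)
(69497 + N) + r = (69497 + (-86955/2 - 3*√158/2)) - 261588/397 = (52039/2 - 3*√158/2) - 261588/397 = 20136307/794 - 3*√158/2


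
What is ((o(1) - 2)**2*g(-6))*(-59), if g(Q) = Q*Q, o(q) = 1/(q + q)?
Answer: -4779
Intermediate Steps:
o(q) = 1/(2*q)
g(Q) = Q**2
((o(1) - 2)**2*g(-6))*(-59) = (((1/2)/1 - 2)**2*(-6)**2)*(-59) = (((1/2)*1 - 2)**2*36)*(-59) = ((1/2 - 2)**2*36)*(-59) = ((-3/2)**2*36)*(-59) = ((9/4)*36)*(-59) = 81*(-59) = -4779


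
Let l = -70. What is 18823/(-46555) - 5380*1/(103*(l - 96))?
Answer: -35684877/397998695 ≈ -0.089661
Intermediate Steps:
18823/(-46555) - 5380*1/(103*(l - 96)) = 18823/(-46555) - 5380*1/(103*(-70 - 96)) = 18823*(-1/46555) - 5380/(103*(-166)) = -18823/46555 - 5380/(-17098) = -18823/46555 - 5380*(-1/17098) = -18823/46555 + 2690/8549 = -35684877/397998695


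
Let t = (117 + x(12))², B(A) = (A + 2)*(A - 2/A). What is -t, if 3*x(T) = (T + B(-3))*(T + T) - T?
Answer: -466489/9 ≈ -51832.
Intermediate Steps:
B(A) = (2 + A)*(A - 2/A)
x(T) = -T/3 + 2*T*(7/3 + T)/3 (x(T) = ((T + (-2 + (-3)² - 4/(-3) + 2*(-3)))*(T + T) - T)/3 = ((T + (-2 + 9 - 4*(-⅓) - 6))*(2*T) - T)/3 = ((T + (-2 + 9 + 4/3 - 6))*(2*T) - T)/3 = ((T + 7/3)*(2*T) - T)/3 = ((7/3 + T)*(2*T) - T)/3 = (2*T*(7/3 + T) - T)/3 = (-T + 2*T*(7/3 + T))/3 = -T/3 + 2*T*(7/3 + T)/3)
t = 466489/9 (t = (117 + (⅑)*12*(11 + 6*12))² = (117 + (⅑)*12*(11 + 72))² = (117 + (⅑)*12*83)² = (117 + 332/3)² = (683/3)² = 466489/9 ≈ 51832.)
-t = -1*466489/9 = -466489/9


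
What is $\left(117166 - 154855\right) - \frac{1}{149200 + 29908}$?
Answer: $- \frac{6750401413}{179108} \approx -37689.0$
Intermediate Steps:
$\left(117166 - 154855\right) - \frac{1}{149200 + 29908} = -37689 - \frac{1}{179108} = - \frac{6750401413}{179108}$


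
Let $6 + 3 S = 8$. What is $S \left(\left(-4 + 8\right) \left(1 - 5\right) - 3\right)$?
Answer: $- \frac{38}{3} \approx -12.667$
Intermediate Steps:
$S = \frac{2}{3}$ ($S = -2 + \frac{1}{3} \cdot 8 = -2 + \frac{8}{3} = \frac{2}{3} \approx 0.66667$)
$S \left(\left(-4 + 8\right) \left(1 - 5\right) - 3\right) = \frac{2 \left(\left(-4 + 8\right) \left(1 - 5\right) - 3\right)}{3} = \frac{2 \left(4 \left(-4\right) - 3\right)}{3} = \frac{2 \left(-16 - 3\right)}{3} = \frac{2}{3} \left(-19\right) = - \frac{38}{3}$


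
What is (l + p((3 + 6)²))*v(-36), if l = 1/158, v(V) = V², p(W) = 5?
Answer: 512568/79 ≈ 6488.2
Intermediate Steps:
l = 1/158 ≈ 0.0063291
(l + p((3 + 6)²))*v(-36) = (1/158 + 5)*(-36)² = (791/158)*1296 = 512568/79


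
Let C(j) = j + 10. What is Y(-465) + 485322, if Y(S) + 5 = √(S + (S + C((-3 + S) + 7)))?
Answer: 485317 + I*√1381 ≈ 4.8532e+5 + 37.162*I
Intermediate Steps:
C(j) = 10 + j
Y(S) = -5 + √(14 + 3*S) (Y(S) = -5 + √(S + (S + (10 + ((-3 + S) + 7)))) = -5 + √(S + (S + (10 + (4 + S)))) = -5 + √(S + (S + (14 + S))) = -5 + √(S + (14 + 2*S)) = -5 + √(14 + 3*S))
Y(-465) + 485322 = (-5 + √(14 + 3*(-465))) + 485322 = (-5 + √(14 - 1395)) + 485322 = (-5 + √(-1381)) + 485322 = (-5 + I*√1381) + 485322 = 485317 + I*√1381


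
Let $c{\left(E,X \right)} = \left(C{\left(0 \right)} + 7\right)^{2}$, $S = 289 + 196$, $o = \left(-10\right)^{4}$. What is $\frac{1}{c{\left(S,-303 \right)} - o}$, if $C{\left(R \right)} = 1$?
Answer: $- \frac{1}{9936} \approx -0.00010064$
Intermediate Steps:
$o = 10000$
$S = 485$
$c{\left(E,X \right)} = 64$ ($c{\left(E,X \right)} = \left(1 + 7\right)^{2} = 8^{2} = 64$)
$\frac{1}{c{\left(S,-303 \right)} - o} = \frac{1}{64 - 10000} = \frac{1}{-9936} = - \frac{1}{9936}$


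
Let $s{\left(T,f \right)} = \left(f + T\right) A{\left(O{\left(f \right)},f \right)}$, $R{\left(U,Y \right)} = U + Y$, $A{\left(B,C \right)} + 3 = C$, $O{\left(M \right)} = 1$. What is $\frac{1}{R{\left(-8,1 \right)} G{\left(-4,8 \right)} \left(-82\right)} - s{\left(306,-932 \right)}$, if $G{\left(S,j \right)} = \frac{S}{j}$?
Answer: $- \frac{167983971}{287} \approx -5.8531 \cdot 10^{5}$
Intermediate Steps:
$A{\left(B,C \right)} = -3 + C$
$s{\left(T,f \right)} = \left(-3 + f\right) \left(T + f\right)$ ($s{\left(T,f \right)} = \left(f + T\right) \left(-3 + f\right) = \left(T + f\right) \left(-3 + f\right) = \left(-3 + f\right) \left(T + f\right)$)
$\frac{1}{R{\left(-8,1 \right)} G{\left(-4,8 \right)} \left(-82\right)} - s{\left(306,-932 \right)} = \frac{1}{\left(-8 + 1\right) \left(- \frac{4}{8}\right) \left(-82\right)} - \left(-3 - 932\right) \left(306 - 932\right) = \frac{1}{- 7 \left(\left(-4\right) \frac{1}{8}\right) \left(-82\right)} - \left(-935\right) \left(-626\right) = \frac{1}{\left(-7\right) \left(- \frac{1}{2}\right) \left(-82\right)} - 585310 = \frac{1}{\frac{7}{2} \left(-82\right)} - 585310 = \frac{1}{-287} - 585310 = - \frac{1}{287} - 585310 = - \frac{167983971}{287}$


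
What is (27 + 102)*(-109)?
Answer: -14061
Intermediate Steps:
(27 + 102)*(-109) = 129*(-109) = -14061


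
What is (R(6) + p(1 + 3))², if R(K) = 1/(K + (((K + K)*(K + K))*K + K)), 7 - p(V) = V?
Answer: 6911641/767376 ≈ 9.0069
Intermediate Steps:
p(V) = 7 - V
R(K) = 1/(2*K + 4*K³) (R(K) = 1/(K + (((2*K)*(2*K))*K + K)) = 1/(K + ((4*K²)*K + K)) = 1/(K + (4*K³ + K)) = 1/(K + (K + 4*K³)) = 1/(2*K + 4*K³))
(R(6) + p(1 + 3))² = (1/(2*6 + 4*6³) + (7 - (1 + 3)))² = (1/(12 + 4*216) + (7 - 1*4))² = (1/(12 + 864) + (7 - 4))² = (1/876 + 3)² = (2629/876)² = 6911641/767376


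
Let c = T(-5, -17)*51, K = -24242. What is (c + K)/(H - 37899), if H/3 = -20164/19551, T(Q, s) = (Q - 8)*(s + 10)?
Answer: 127739717/247007947 ≈ 0.51715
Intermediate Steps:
T(Q, s) = (-8 + Q)*(10 + s)
H = -20164/6517 (H = 3*(-20164/19551) = -20164/6517 ≈ -3.0941)
c = 4641 (c = (-80 - 8*(-17) + 10*(-5) - 5*(-17))*51 = (-80 + 136 - 50 + 85)*51 = 91*51 = 4641)
(c + K)/(H - 37899) = (4641 - 24242)/(-20164/6517 - 37899) = -19601/(-247007947/6517) = -19601*(-6517/247007947) = 127739717/247007947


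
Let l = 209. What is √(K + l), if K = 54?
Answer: √263 ≈ 16.217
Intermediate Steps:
√(K + l) = √(54 + 209) = √263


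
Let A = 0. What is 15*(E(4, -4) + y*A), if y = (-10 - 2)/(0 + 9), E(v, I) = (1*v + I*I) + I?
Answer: 240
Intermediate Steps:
E(v, I) = I + v + I**2 (E(v, I) = (v + I**2) + I = I + v + I**2)
y = -4/3 (y = -12/9 = -12*1/9 = -4/3 ≈ -1.3333)
15*(E(4, -4) + y*A) = 15*((-4 + 4 + (-4)**2) - 4/3*0) = 15*((-4 + 4 + 16) + 0) = 15*(16 + 0) = 15*16 = 240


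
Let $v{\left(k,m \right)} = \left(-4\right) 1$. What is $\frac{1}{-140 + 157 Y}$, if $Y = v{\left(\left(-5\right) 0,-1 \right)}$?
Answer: $- \frac{1}{768} \approx -0.0013021$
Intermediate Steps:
$v{\left(k,m \right)} = -4$
$Y = -4$
$\frac{1}{-140 + 157 Y} = \frac{1}{-140 + 157 \left(-4\right)} = \frac{1}{-140 - 628} = \frac{1}{-768} = - \frac{1}{768}$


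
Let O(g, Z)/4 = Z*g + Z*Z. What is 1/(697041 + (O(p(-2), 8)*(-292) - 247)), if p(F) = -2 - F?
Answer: 1/622042 ≈ 1.6076e-6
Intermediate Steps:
O(g, Z) = 4*Z² + 4*Z*g (O(g, Z) = 4*(Z*g + Z*Z) = 4*(Z*g + Z²) = 4*(Z² + Z*g) = 4*Z² + 4*Z*g)
1/(697041 + (O(p(-2), 8)*(-292) - 247)) = 1/(697041 + ((4*8*(8 + (-2 - 1*(-2))))*(-292) - 247)) = 1/(697041 + ((4*8*(8 + (-2 + 2)))*(-292) - 247)) = 1/(697041 + ((4*8*(8 + 0))*(-292) - 247)) = 1/(697041 + ((4*8*8)*(-292) - 247)) = 1/(697041 + (256*(-292) - 247)) = 1/(697041 + (-74752 - 247)) = 1/(697041 - 74999) = 1/622042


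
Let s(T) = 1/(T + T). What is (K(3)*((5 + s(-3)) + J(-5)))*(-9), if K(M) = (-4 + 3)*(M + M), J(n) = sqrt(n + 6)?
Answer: 315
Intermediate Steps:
J(n) = sqrt(6 + n)
K(M) = -2*M
s(T) = 1/(2*T)
(K(3)*((5 + s(-3)) + J(-5)))*(-9) = ((-2*3)*((5 + (1/2)/(-3)) + sqrt(6 - 5)))*(-9) = -6*((5 + (1/2)*(-1/3)) + sqrt(1))*(-9) = -6*((5 - 1/6) + 1)*(-9) = -6*(29/6 + 1)*(-9) = -6*35/6*(-9) = -35*(-9) = 315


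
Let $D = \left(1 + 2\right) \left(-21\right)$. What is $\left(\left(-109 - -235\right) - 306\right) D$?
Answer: $11340$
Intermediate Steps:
$D = -63$ ($D = 3 \left(-21\right) = -63$)
$\left(\left(-109 - -235\right) - 306\right) D = \left(\left(-109 - -235\right) - 306\right) \left(-63\right) = \left(\left(-109 + 235\right) - 306\right) \left(-63\right) = \left(126 - 306\right) \left(-63\right) = \left(-180\right) \left(-63\right) = 11340$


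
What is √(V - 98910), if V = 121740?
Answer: √22830 ≈ 151.10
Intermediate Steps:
√(V - 98910) = √(121740 - 98910) = √22830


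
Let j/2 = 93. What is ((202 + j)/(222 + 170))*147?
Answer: 291/2 ≈ 145.50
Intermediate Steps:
j = 186 (j = 2*93 = 186)
((202 + j)/(222 + 170))*147 = ((202 + 186)/(222 + 170))*147 = (388/392)*147 = (388*(1/392))*147 = (97/98)*147 = 291/2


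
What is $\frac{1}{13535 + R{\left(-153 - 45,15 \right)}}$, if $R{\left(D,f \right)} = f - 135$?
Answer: $\frac{1}{13415} \approx 7.4543 \cdot 10^{-5}$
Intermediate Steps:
$R{\left(D,f \right)} = -135 + f$ ($R{\left(D,f \right)} = f - 135 = -135 + f$)
$\frac{1}{13535 + R{\left(-153 - 45,15 \right)}} = \frac{1}{13535 + \left(-135 + 15\right)} = \frac{1}{13535 - 120} = \frac{1}{13415}$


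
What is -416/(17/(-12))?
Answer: 4992/17 ≈ 293.65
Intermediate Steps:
-416/(17/(-12)) = -416/(17*(-1/12)) = -416/(-17/12) = -416*(-12/17) = 4992/17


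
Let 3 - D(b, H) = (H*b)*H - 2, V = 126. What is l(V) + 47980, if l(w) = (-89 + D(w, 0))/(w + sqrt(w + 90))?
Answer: 6957002/145 + 14*sqrt(6)/435 ≈ 47979.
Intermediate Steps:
D(b, H) = 5 - b*H**2 (D(b, H) = 3 - ((H*b)*H - 2) = 3 - (b*H**2 - 2) = 3 - (-2 + b*H**2) = 3 + (2 - b*H**2) = 5 - b*H**2)
l(w) = -84/(w + sqrt(90 + w)) (l(w) = (-89 + (5 - 1*w*0**2))/(w + sqrt(w + 90)) = (-89 + (5 - 1*w*0))/(w + sqrt(90 + w)) = (-89 + (5 + 0))/(w + sqrt(90 + w)) = (-89 + 5)/(w + sqrt(90 + w)) = -84/(w + sqrt(90 + w)))
l(V) + 47980 = -84/(126 + sqrt(90 + 126)) + 47980 = -84/(126 + sqrt(216)) + 47980 = -84/(126 + 6*sqrt(6)) + 47980 = 47980 - 84/(126 + 6*sqrt(6))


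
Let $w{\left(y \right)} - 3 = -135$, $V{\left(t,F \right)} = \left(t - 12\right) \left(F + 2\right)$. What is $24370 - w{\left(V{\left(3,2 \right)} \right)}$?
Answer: $24502$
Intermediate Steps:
$V{\left(t,F \right)} = \left(-12 + t\right) \left(2 + F\right)$
$w{\left(y \right)} = -132$ ($w{\left(y \right)} = 3 - 135 = -132$)
$24370 - w{\left(V{\left(3,2 \right)} \right)} = 24370 - -132 = 24370 + 132 = 24502$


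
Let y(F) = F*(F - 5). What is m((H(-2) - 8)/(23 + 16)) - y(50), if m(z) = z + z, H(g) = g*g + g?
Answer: -29254/13 ≈ -2250.3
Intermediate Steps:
H(g) = g + g**2 (H(g) = g**2 + g = g + g**2)
y(F) = F*(-5 + F)
m(z) = 2*z
m((H(-2) - 8)/(23 + 16)) - y(50) = 2*((-2*(1 - 2) - 8)/(23 + 16)) - 50*(-5 + 50) = 2*((-2*(-1) - 8)/39) - 50*45 = 2*((2 - 8)*(1/39)) - 1*2250 = 2*(-6*1/39) - 2250 = 2*(-2/13) - 2250 = -4/13 - 2250 = -29254/13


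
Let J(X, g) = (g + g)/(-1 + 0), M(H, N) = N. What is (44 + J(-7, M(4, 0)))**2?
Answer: 1936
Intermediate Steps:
J(X, g) = -2*g (J(X, g) = (2*g)/(-1) = (2*g)*(-1) = -2*g)
(44 + J(-7, M(4, 0)))**2 = (44 - 2*0)**2 = (44 + 0)**2 = 44**2 = 1936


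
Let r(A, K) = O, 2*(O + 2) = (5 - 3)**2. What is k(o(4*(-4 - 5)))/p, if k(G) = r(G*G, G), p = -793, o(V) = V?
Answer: 0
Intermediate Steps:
O = 0 (O = -2 + (5 - 3)**2/2 = -2 + (1/2)*2**2 = -2 + (1/2)*4 = -2 + 2 = 0)
r(A, K) = 0
k(G) = 0
k(o(4*(-4 - 5)))/p = 0/(-793) = 0*(-1/793) = 0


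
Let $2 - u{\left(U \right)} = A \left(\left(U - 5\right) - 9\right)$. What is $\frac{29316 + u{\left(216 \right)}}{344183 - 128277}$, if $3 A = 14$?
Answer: $\frac{42563}{323859} \approx 0.13142$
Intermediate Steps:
$A = \frac{14}{3}$ ($A = \frac{1}{3} \cdot 14 = \frac{14}{3} \approx 4.6667$)
$u{\left(U \right)} = \frac{202}{3} - \frac{14 U}{3}$ ($u{\left(U \right)} = 2 - \frac{14 \left(\left(U - 5\right) - 9\right)}{3} = 2 - \frac{14 \left(\left(-5 + U\right) - 9\right)}{3} = 2 - \frac{14 \left(-14 + U\right)}{3} = 2 - \left(- \frac{196}{3} + \frac{14 U}{3}\right) = \frac{202}{3} - \frac{14 U}{3}$)
$\frac{29316 + u{\left(216 \right)}}{344183 - 128277} = \frac{29316 + \left(\frac{202}{3} - 1008\right)}{344183 - 128277} = \frac{29316 + \left(\frac{202}{3} - 1008\right)}{215906} = \left(29316 - \frac{2822}{3}\right) \frac{1}{215906} = \frac{85126}{3} \cdot \frac{1}{215906} = \frac{42563}{323859}$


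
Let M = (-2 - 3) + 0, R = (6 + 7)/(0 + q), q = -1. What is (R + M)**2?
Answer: 324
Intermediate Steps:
R = -13 (R = (6 + 7)/(0 - 1) = 13/(-1) = 13*(-1) = -13)
M = -5 (M = -5 + 0 = -5)
(R + M)**2 = (-13 - 5)**2 = (-18)**2 = 324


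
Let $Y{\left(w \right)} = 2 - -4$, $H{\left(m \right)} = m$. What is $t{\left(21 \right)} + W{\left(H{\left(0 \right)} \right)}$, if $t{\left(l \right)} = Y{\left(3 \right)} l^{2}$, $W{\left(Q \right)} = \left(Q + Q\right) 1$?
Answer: $2646$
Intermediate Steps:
$Y{\left(w \right)} = 6$ ($Y{\left(w \right)} = 2 + 4 = 6$)
$W{\left(Q \right)} = 2 Q$ ($W{\left(Q \right)} = 2 Q 1 = 2 Q$)
$t{\left(l \right)} = 6 l^{2}$
$t{\left(21 \right)} + W{\left(H{\left(0 \right)} \right)} = 6 \cdot 21^{2} + 2 \cdot 0 = 6 \cdot 441 + 0 = 2646 + 0 = 2646$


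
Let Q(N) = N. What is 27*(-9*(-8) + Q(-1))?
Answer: 1917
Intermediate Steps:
27*(-9*(-8) + Q(-1)) = 27*(-9*(-8) - 1) = 27*(72 - 1) = 27*71 = 1917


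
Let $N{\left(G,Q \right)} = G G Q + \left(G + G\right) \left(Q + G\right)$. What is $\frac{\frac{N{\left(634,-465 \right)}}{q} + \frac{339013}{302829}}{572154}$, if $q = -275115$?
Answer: $\frac{2097407511781}{1765472294921170} \approx 0.001188$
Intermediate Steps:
$N{\left(G,Q \right)} = Q G^{2} + 2 G \left(G + Q\right)$ ($N{\left(G,Q \right)} = G^{2} Q + 2 G \left(G + Q\right) = Q G^{2} + 2 G \left(G + Q\right)$)
$\frac{\frac{N{\left(634,-465 \right)}}{q} + \frac{339013}{302829}}{572154} = \frac{\frac{634 \left(2 \cdot 634 + 2 \left(-465\right) + 634 \left(-465\right)\right)}{-275115} + \frac{339013}{302829}}{572154} = \left(634 \left(1268 - 930 - 294810\right) \left(- \frac{1}{275115}\right) + 339013 \cdot \frac{1}{302829}\right) \frac{1}{572154} = \left(634 \left(-294472\right) \left(- \frac{1}{275115}\right) + \frac{339013}{302829}\right) \frac{1}{572154} = \left(\left(-186695248\right) \left(- \frac{1}{275115}\right) + \frac{339013}{302829}\right) \frac{1}{572154} = \left(\frac{186695248}{275115} + \frac{339013}{302829}\right) \frac{1}{572154} = \frac{6292222535343}{9256977815} \cdot \frac{1}{572154} = \frac{2097407511781}{1765472294921170}$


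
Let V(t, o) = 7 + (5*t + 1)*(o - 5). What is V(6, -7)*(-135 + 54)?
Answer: 29565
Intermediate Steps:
V(t, o) = 7 + (1 + 5*t)*(-5 + o)
V(6, -7)*(-135 + 54) = (2 - 7 - 25*6 + 5*(-7)*6)*(-135 + 54) = (2 - 7 - 150 - 210)*(-81) = -365*(-81) = 29565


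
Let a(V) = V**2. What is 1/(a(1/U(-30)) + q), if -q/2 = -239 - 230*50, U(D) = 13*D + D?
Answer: 176400/4141519201 ≈ 4.2593e-5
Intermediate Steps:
U(D) = 14*D
q = 23478 (q = -2*(-239 - 230*50) = -2*(-239 - 11500) = -2*(-11739) = 23478)
1/(a(1/U(-30)) + q) = 1/((1/(14*(-30)))**2 + 23478) = 1/((1/(-420))**2 + 23478) = 1/((-1/420)**2 + 23478) = 1/(1/176400 + 23478) = 1/(4141519201/176400) = 176400/4141519201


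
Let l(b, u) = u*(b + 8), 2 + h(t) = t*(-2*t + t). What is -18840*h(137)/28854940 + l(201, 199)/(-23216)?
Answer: 350506568435/33494814352 ≈ 10.465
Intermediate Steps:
h(t) = -2 - t**2 (h(t) = -2 + t*(-2*t + t) = -2 + t*(-t) = -2 - t**2)
l(b, u) = u*(8 + b)
-18840*h(137)/28854940 + l(201, 199)/(-23216) = -18840/(21062/(((-2 - 1*137**2)/1370))) + (199*(8 + 201))/(-23216) = -18840/(21062/(((-2 - 1*18769)*(1/1370)))) + (199*209)*(-1/23216) = -18840/(21062/(((-2 - 18769)*(1/1370)))) + 41591*(-1/23216) = -18840/(21062/((-18771*1/1370))) - 41591/23216 = -18840/(21062/(-18771/1370)) - 41591/23216 = -18840/(21062*(-1370/18771)) - 41591/23216 = -18840/(-28854940/18771) - 41591/23216 = -18840*(-18771/28854940) - 41591/23216 = 17682282/1442747 - 41591/23216 = 350506568435/33494814352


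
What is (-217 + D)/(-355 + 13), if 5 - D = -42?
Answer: 85/171 ≈ 0.49708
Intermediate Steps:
D = 47 (D = 5 - 1*(-42) = 5 + 42 = 47)
(-217 + D)/(-355 + 13) = (-217 + 47)/(-355 + 13) = -170/(-342) = -170*(-1/342) = 85/171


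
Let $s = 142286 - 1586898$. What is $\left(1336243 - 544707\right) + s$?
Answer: $-653076$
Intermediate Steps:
$s = -1444612$
$\left(1336243 - 544707\right) + s = \left(1336243 - 544707\right) - 1444612 = 791536 - 1444612 = -653076$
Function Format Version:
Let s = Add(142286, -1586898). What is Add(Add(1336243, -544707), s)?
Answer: -653076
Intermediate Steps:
s = -1444612
Add(Add(1336243, -544707), s) = Add(Add(1336243, -544707), -1444612) = Add(791536, -1444612) = -653076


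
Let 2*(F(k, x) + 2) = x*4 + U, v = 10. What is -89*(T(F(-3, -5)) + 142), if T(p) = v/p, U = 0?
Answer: -75383/6 ≈ -12564.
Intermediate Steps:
F(k, x) = -2 + 2*x (F(k, x) = -2 + (x*4 + 0)/2 = -2 + (4*x + 0)/2 = -2 + (4*x)/2 = -2 + 2*x)
T(p) = 10/p
-89*(T(F(-3, -5)) + 142) = -89*(10/(-2 + 2*(-5)) + 142) = -89*(10/(-2 - 10) + 142) = -89*(10/(-12) + 142) = -89*(10*(-1/12) + 142) = -89*(-⅚ + 142) = -89*847/6 = -75383/6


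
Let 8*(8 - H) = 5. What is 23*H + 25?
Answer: 1557/8 ≈ 194.63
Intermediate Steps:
H = 59/8 (H = 8 - ⅛*5 = 8 - 5/8 = 59/8 ≈ 7.3750)
23*H + 25 = 23*(59/8) + 25 = 1357/8 + 25 = 1557/8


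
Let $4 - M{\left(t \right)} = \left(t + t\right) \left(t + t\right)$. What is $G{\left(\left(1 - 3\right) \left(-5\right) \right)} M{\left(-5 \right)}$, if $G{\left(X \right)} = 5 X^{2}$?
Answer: $-48000$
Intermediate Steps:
$M{\left(t \right)} = 4 - 4 t^{2}$ ($M{\left(t \right)} = 4 - \left(t + t\right) \left(t + t\right) = 4 - 2 t 2 t = 4 - 4 t^{2}$)
$G{\left(\left(1 - 3\right) \left(-5\right) \right)} M{\left(-5 \right)} = 5 \left(\left(1 - 3\right) \left(-5\right)\right)^{2} \left(4 - 4 \left(-5\right)^{2}\right) = 5 \left(\left(-2\right) \left(-5\right)\right)^{2} \left(4 - 100\right) = 5 \cdot 10^{2} \left(4 - 100\right) = 5 \cdot 100 \left(-96\right) = 500 \left(-96\right) = -48000$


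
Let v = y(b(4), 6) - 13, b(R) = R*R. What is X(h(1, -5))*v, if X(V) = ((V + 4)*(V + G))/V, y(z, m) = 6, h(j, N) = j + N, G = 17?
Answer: 0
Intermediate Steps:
h(j, N) = N + j
b(R) = R²
X(V) = (4 + V)*(17 + V)/V (X(V) = ((V + 4)*(V + 17))/V = ((4 + V)*(17 + V))/V = (4 + V)*(17 + V)/V)
v = -7 (v = 6 - 13 = -7)
X(h(1, -5))*v = (21 + (-5 + 1) + 68/(-5 + 1))*(-7) = (21 - 4 + 68/(-4))*(-7) = (21 - 4 + 68*(-¼))*(-7) = (21 - 4 - 17)*(-7) = 0*(-7) = 0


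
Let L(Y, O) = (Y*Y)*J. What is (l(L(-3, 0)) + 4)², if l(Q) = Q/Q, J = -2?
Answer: 25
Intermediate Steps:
L(Y, O) = -2*Y² (L(Y, O) = (Y*Y)*(-2) = Y²*(-2) = -2*Y²)
l(Q) = 1
(l(L(-3, 0)) + 4)² = (1 + 4)² = 5² = 25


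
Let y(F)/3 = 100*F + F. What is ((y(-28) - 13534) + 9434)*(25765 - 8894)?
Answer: -212304664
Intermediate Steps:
y(F) = 303*F (y(F) = 3*(100*F + F) = 3*(101*F) = 303*F)
((y(-28) - 13534) + 9434)*(25765 - 8894) = ((303*(-28) - 13534) + 9434)*(25765 - 8894) = ((-8484 - 13534) + 9434)*16871 = (-22018 + 9434)*16871 = -12584*16871 = -212304664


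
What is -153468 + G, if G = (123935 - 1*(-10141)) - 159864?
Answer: -179256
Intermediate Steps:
G = -25788 (G = (123935 + 10141) - 159864 = 134076 - 159864 = -25788)
-153468 + G = -153468 - 25788 = -179256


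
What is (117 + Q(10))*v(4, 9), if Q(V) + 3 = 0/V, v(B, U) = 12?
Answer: 1368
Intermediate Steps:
Q(V) = -3 (Q(V) = -3 + 0/V = -3 + 0 = -3)
(117 + Q(10))*v(4, 9) = (117 - 3)*12 = 114*12 = 1368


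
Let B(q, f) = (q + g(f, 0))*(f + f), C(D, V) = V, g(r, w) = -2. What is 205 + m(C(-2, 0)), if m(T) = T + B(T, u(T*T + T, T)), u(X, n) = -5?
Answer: 225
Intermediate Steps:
B(q, f) = 2*f*(-2 + q) (B(q, f) = (q - 2)*(f + f) = (-2 + q)*(2*f) = 2*f*(-2 + q))
m(T) = 20 - 9*T (m(T) = T + 2*(-5)*(-2 + T) = T + (20 - 10*T) = 20 - 9*T)
205 + m(C(-2, 0)) = 205 + (20 - 9*0) = 205 + (20 + 0) = 205 + 20 = 225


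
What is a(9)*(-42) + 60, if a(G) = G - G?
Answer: 60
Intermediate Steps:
a(G) = 0
a(9)*(-42) + 60 = 0*(-42) + 60 = 0 + 60 = 60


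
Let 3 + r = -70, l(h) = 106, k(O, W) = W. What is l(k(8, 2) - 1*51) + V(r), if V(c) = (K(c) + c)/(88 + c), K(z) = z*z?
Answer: 2282/5 ≈ 456.40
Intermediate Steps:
K(z) = z²
r = -73 (r = -3 - 70 = -73)
V(c) = (c + c²)/(88 + c) (V(c) = (c² + c)/(88 + c) = (c + c²)/(88 + c))
l(k(8, 2) - 1*51) + V(r) = 106 - 73*(1 - 73)/(88 - 73) = 106 - 73*(-72)/15 = 106 - 73*1/15*(-72) = 106 + 1752/5 = 2282/5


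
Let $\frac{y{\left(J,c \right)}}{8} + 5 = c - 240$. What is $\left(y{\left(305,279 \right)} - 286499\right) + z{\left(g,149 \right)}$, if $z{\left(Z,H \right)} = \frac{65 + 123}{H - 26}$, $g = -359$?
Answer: $- \frac{35205733}{123} \approx -2.8623 \cdot 10^{5}$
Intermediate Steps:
$y{\left(J,c \right)} = -1960 + 8 c$ ($y{\left(J,c \right)} = -40 + 8 \left(c - 240\right) = -40 + 8 \left(-240 + c\right) = -40 + \left(-1920 + 8 c\right) = -1960 + 8 c$)
$z{\left(Z,H \right)} = \frac{188}{-26 + H}$
$\left(y{\left(305,279 \right)} - 286499\right) + z{\left(g,149 \right)} = \left(\left(-1960 + 8 \cdot 279\right) - 286499\right) + \frac{188}{-26 + 149} = \left(\left(-1960 + 2232\right) - 286499\right) + \frac{188}{123} = \left(272 - 286499\right) + 188 \cdot \frac{1}{123} = -286227 + \frac{188}{123} = - \frac{35205733}{123}$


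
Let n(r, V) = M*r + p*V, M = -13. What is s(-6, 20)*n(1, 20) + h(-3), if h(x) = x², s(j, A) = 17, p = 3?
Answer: 808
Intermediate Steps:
n(r, V) = -13*r + 3*V
s(-6, 20)*n(1, 20) + h(-3) = 17*(-13*1 + 3*20) + (-3)² = 17*(-13 + 60) + 9 = 17*47 + 9 = 799 + 9 = 808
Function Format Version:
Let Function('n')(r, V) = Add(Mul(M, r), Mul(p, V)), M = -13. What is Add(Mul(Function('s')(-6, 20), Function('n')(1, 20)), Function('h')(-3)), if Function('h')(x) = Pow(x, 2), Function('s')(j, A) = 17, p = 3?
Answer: 808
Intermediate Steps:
Function('n')(r, V) = Add(Mul(-13, r), Mul(3, V))
Add(Mul(Function('s')(-6, 20), Function('n')(1, 20)), Function('h')(-3)) = Add(Mul(17, Add(Mul(-13, 1), Mul(3, 20))), Pow(-3, 2)) = Add(Mul(17, Add(-13, 60)), 9) = Add(Mul(17, 47), 9) = Add(799, 9) = 808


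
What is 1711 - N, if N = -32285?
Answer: 33996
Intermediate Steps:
1711 - N = 1711 - 1*(-32285) = 1711 + 32285 = 33996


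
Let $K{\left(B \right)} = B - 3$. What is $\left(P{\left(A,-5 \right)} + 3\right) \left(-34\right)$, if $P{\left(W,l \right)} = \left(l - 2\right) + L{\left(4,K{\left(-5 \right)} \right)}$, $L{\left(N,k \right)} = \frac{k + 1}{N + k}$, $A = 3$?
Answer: $\frac{153}{2} \approx 76.5$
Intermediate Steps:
$K{\left(B \right)} = -3 + B$
$L{\left(N,k \right)} = \frac{1 + k}{N + k}$
$P{\left(W,l \right)} = - \frac{1}{4} + l$ ($P{\left(W,l \right)} = \left(l - 2\right) + \frac{1 - 8}{4 - 8} = \left(-2 + l\right) + \frac{1 - 8}{4 - 8} = \left(-2 + l\right) + \frac{1}{-4} \left(-7\right) = \left(-2 + l\right) - - \frac{7}{4} = \left(-2 + l\right) + \frac{7}{4} = - \frac{1}{4} + l$)
$\left(P{\left(A,-5 \right)} + 3\right) \left(-34\right) = \left(\left(- \frac{1}{4} - 5\right) + 3\right) \left(-34\right) = \left(- \frac{21}{4} + 3\right) \left(-34\right) = \left(- \frac{9}{4}\right) \left(-34\right) = \frac{153}{2}$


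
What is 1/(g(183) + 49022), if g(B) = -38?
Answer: 1/48984 ≈ 2.0415e-5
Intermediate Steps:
1/(g(183) + 49022) = 1/(-38 + 49022) = 1/48984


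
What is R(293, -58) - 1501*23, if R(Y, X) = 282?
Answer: -34241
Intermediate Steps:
R(293, -58) - 1501*23 = 282 - 1501*23 = 282 - 1*34523 = 282 - 34523 = -34241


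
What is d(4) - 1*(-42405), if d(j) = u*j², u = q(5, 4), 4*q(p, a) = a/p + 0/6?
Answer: 212041/5 ≈ 42408.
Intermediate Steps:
q(p, a) = a/(4*p) (q(p, a) = (a/p + 0/6)/4 = (a/p + 0*(⅙))/4 = (a/p + 0)/4 = (a/p)/4 = a/(4*p))
u = ⅕ (u = (¼)*4/5 = (¼)*4*(⅕) = ⅕ ≈ 0.20000)
d(j) = j²/5
d(4) - 1*(-42405) = (⅕)*4² - 1*(-42405) = (⅕)*16 + 42405 = 16/5 + 42405 = 212041/5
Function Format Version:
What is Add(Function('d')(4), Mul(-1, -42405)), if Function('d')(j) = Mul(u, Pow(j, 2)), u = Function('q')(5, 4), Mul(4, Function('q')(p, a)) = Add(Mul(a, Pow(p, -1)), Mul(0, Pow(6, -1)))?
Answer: Rational(212041, 5) ≈ 42408.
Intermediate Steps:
Function('q')(p, a) = Mul(Rational(1, 4), a, Pow(p, -1)) (Function('q')(p, a) = Mul(Rational(1, 4), Add(Mul(a, Pow(p, -1)), Mul(0, Pow(6, -1)))) = Mul(Rational(1, 4), Add(Mul(a, Pow(p, -1)), Mul(0, Rational(1, 6)))) = Mul(Rational(1, 4), Add(Mul(a, Pow(p, -1)), 0)) = Mul(Rational(1, 4), Mul(a, Pow(p, -1))) = Mul(Rational(1, 4), a, Pow(p, -1)))
u = Rational(1, 5) (u = Mul(Rational(1, 4), 4, Pow(5, -1)) = Mul(Rational(1, 4), 4, Rational(1, 5)) = Rational(1, 5) ≈ 0.20000)
Function('d')(j) = Mul(Rational(1, 5), Pow(j, 2))
Add(Function('d')(4), Mul(-1, -42405)) = Add(Mul(Rational(1, 5), Pow(4, 2)), Mul(-1, -42405)) = Add(Mul(Rational(1, 5), 16), 42405) = Add(Rational(16, 5), 42405) = Rational(212041, 5)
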